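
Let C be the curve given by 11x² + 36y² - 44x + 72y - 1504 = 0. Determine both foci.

(-8, -1) and (12, -1)

Group: 11(x² - 4x) + 36(y² + 2y) = 1504
Completing the square gives 11(x - 2)² + 36(y + 1)² = 1504 + 44 + 36 = 1584.
Divide through by 1584 to get (x - 2)²/144 + (y + 1)²/44 = 1.
Ellipse, center (2, -1), major axis horizontal; a² = 144, b² = 44.
c² = a² - b² = 144 - 44 = 100, so c = 10.
Foci lie on the horizontal axis through the center: (h ± c, k).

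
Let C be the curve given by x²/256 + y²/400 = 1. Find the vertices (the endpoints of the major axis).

Center (0, 0). The larger denominator 400 sits under the y-term, so the major axis is vertical; a² = 400, b² = 256.
a = 20. Vertices at (h, k ± a).

(0, -20) and (0, 20)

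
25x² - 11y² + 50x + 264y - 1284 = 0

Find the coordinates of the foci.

Rearranging, 25(x² + 2x) -11(y² - 24y) = 1284.
Complete the square: 25(x + 1)² -11(y - 12)² = 1284 + 25 - 1584 = -275
Divide by -275: (y - 12)²/25 - (x + 1)²/11 = 1
Hyperbola, center (-1, 12), transverse axis vertical; a² = 25, b² = 11.
c² = a² + b² = 25 + 11 = 36, so c = 6.
Foci lie on the vertical axis through the center: (h, k ± c).

(-1, 6) and (-1, 18)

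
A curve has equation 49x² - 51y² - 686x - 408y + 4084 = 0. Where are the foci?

(7, -14) and (7, 6)

Collect terms: 49(x² - 14x) -51(y² + 8y) = -4084
Completing the square gives 49(x - 7)² -51(y + 4)² = -4084 + 2401 - 816 = -2499.
Divide by -2499: (y + 4)²/49 - (x - 7)²/51 = 1
Hyperbola, center (7, -4), transverse axis vertical; a² = 49, b² = 51.
c² = a² + b² = 49 + 51 = 100, so c = 10.
Foci lie on the vertical axis through the center: (h, k ± c).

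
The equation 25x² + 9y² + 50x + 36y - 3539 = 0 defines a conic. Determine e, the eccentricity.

e = 4/5

Group: 25(x² + 2x) + 9(y² + 4y) = 3539
25(x + 1)² + 9(y + 2)² = 3539 + 25 + 36 = 3600
Divide through by 3600 to get (x + 1)²/144 + (y + 2)²/400 = 1.
Ellipse, center (-1, -2), major axis vertical; a² = 400, b² = 144.
c² = a² - b² = 256, so c = 16.
e = c/a = 16/20 = 4/5.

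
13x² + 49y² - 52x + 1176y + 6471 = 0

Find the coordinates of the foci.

13(x² - 4x) + 49(y² + 24y) = -6471
Completing the square gives 13(x - 2)² + 49(y + 12)² = -6471 + 52 + 7056 = 637.
Dividing both sides by 637: (x - 2)²/49 + (y + 12)²/13 = 1
Ellipse, center (2, -12), major axis horizontal; a² = 49, b² = 13.
c² = a² - b² = 49 - 13 = 36, so c = 6.
Foci lie on the horizontal axis through the center: (h ± c, k).

(-4, -12) and (8, -12)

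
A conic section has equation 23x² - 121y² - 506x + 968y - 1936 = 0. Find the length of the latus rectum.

46/11

Group: 23(x² - 22x) -121(y² - 8y) = 1936
Completing the square gives 23(x - 11)² -121(y - 4)² = 1936 + 2783 - 1936 = 2783.
Divide by 2783: (x - 11)²/121 - (y - 4)²/23 = 1
Hyperbola, center (11, 4), transverse axis horizontal; a² = 121, b² = 23.
Latus rectum length = 2b²/a = 2·23/11 = 46/11.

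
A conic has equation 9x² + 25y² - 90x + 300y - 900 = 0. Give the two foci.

Collect terms: 9(x² - 10x) + 25(y² + 12y) = 900
Complete the square: 9(x - 5)² + 25(y + 6)² = 900 + 225 + 900 = 2025
Divide through by 2025 to get (x - 5)²/225 + (y + 6)²/81 = 1.
Ellipse, center (5, -6), major axis horizontal; a² = 225, b² = 81.
c² = a² - b² = 225 - 81 = 144, so c = 12.
Foci lie on the horizontal axis through the center: (h ± c, k).

(-7, -6) and (17, -6)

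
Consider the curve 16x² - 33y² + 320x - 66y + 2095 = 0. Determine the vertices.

(-10, -5) and (-10, 3)

Group: 16(x² + 20x) -33(y² + 2y) = -2095
Completing the square gives 16(x + 10)² -33(y + 1)² = -2095 + 1600 - 33 = -528.
Divide by -528: (y + 1)²/16 - (x + 10)²/33 = 1
Hyperbola, center (-10, -1), transverse axis vertical; a² = 16, b² = 33.
a = 4. Vertices at (h, k ± a).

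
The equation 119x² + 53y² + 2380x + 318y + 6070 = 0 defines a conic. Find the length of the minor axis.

Collect terms: 119(x² + 20x) + 53(y² + 6y) = -6070
119(x + 10)² + 53(y + 3)² = -6070 + 11900 + 477 = 6307
Dividing both sides by 6307: (x + 10)²/53 + (y + 3)²/119 = 1
Ellipse, center (-10, -3), major axis vertical; a² = 119, b² = 53.
b² = 53 so b = √53; the minor axis has length 2b = 2√53.

2√53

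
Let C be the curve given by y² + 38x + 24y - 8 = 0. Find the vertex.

(4, -12)

Only y is squared. Complete the square in y: (y + 12)² = -38(x - 4).
Vertex (4, -12); 4p = -38 so p = -19/2. Opens left.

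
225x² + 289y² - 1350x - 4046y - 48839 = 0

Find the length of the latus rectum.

Collect terms: 225(x² - 6x) + 289(y² - 14y) = 48839
Complete the square in x and y: 225(x - 3)² + 289(y - 7)² = 48839 + 2025 + 14161 = 65025
Divide by 65025: (x - 3)²/289 + (y - 7)²/225 = 1
Ellipse, center (3, 7), major axis horizontal; a² = 289, b² = 225.
Latus rectum length = 2b²/a = 2·225/17 = 450/17.

450/17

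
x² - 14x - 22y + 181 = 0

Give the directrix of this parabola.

Only x is squared. Complete the square in x: (x - 7)² = 22(y - 6).
Vertex (7, 6); 4p = 22 so p = 11/2. Opens up.
Directrix is the horizontal line y = k − p = 6 − (11/2) = 1/2.

y = 1/2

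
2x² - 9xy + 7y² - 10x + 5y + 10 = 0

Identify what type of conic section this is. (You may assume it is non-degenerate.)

A = 2, B = -9, C = 7.
Discriminant B² − 4AC = (-9)² − 4·2·7 = 25.
B² − 4AC > 0 ⇒ hyperbola.

hyperbola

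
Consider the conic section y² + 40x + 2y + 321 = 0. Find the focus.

Only y is squared. Complete the square in y: (y + 1)² = -40(x + 8).
Vertex (-8, -1); 4p = -40 so p = -10. Opens left.
Focus is p units from the vertex along the axis: (h + p, k).

(-18, -1)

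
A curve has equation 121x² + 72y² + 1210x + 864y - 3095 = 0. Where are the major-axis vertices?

(-5, -17) and (-5, 5)

Collect terms: 121(x² + 10x) + 72(y² + 12y) = 3095
Completing the square gives 121(x + 5)² + 72(y + 6)² = 3095 + 3025 + 2592 = 8712.
Dividing both sides by 8712: (x + 5)²/72 + (y + 6)²/121 = 1
Ellipse, center (-5, -6), major axis vertical; a² = 121, b² = 72.
a = 11. Vertices at (h, k ± a).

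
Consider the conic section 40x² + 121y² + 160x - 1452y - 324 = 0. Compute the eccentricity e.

e = 9/11

Group the x- and y-terms: 40(x² + 4x) + 121(y² - 12y) = 324
Complete the square in x and y: 40(x + 2)² + 121(y - 6)² = 324 + 160 + 4356 = 4840
Divide by 4840: (x + 2)²/121 + (y - 6)²/40 = 1
Ellipse, center (-2, 6), major axis horizontal; a² = 121, b² = 40.
c² = a² - b² = 81, so c = 9.
e = c/a = 9/11.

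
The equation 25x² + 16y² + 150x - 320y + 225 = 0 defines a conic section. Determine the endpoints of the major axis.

(-3, 0) and (-3, 20)

Rearranging, 25(x² + 6x) + 16(y² - 20y) = -225.
25(x + 3)² + 16(y - 10)² = -225 + 225 + 1600 = 1600
Divide through by 1600 to get (x + 3)²/64 + (y - 10)²/100 = 1.
Ellipse, center (-3, 10), major axis vertical; a² = 100, b² = 64.
a = 10. Vertices at (h, k ± a).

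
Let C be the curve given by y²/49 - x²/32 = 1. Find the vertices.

(0, -7) and (0, 7)

Center (0, 0). The positive term is the y-term, so the transverse axis is vertical; a² = 49, b² = 32.
a = 7. Vertices at (h, k ± a).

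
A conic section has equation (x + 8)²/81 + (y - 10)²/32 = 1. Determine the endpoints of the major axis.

(-17, 10) and (1, 10)

Center (-8, 10). The larger denominator 81 sits under the x-term, so the major axis is horizontal; a² = 81, b² = 32.
a = 9. Vertices at (h ± a, k).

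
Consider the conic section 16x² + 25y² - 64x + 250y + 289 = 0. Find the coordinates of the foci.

(-1, -5) and (5, -5)

Group the x- and y-terms: 16(x² - 4x) + 25(y² + 10y) = -289
Complete the square in x and y: 16(x - 2)² + 25(y + 5)² = -289 + 64 + 625 = 400
Dividing both sides by 400: (x - 2)²/25 + (y + 5)²/16 = 1
Ellipse, center (2, -5), major axis horizontal; a² = 25, b² = 16.
c² = a² - b² = 25 - 16 = 9, so c = 3.
Foci lie on the horizontal axis through the center: (h ± c, k).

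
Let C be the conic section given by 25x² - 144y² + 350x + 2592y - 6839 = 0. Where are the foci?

(-7, -4) and (-7, 22)

25(x² + 14x) -144(y² - 18y) = 6839
25(x + 7)² -144(y - 9)² = 6839 + 1225 - 11664 = -3600
Dividing both sides by -3600: (y - 9)²/25 - (x + 7)²/144 = 1
Hyperbola, center (-7, 9), transverse axis vertical; a² = 25, b² = 144.
c² = a² + b² = 25 + 144 = 169, so c = 13.
Foci lie on the vertical axis through the center: (h, k ± c).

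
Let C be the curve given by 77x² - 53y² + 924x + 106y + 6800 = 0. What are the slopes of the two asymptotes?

√4081/53 and -√4081/53

Rearranging, 77(x² + 12x) -53(y² - 2y) = -6800.
Completing the square gives 77(x + 6)² -53(y - 1)² = -6800 + 2772 - 53 = -4081.
Dividing both sides by -4081: (y - 1)²/77 - (x + 6)²/53 = 1
Hyperbola, center (-6, 1), transverse axis vertical; a² = 77, b² = 53.
For a vertical hyperbola the asymptotes have slope ±a/b.
Here that is ±√77/√53 = ±√4081/53.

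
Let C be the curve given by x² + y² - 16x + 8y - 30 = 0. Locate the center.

(8, -4)

Collect terms: (x² - 16x) + (y² + 8y) = 30
Completing the square gives (x - 8)² + (y + 4)² = 30 + 64 + 16 = 110.
So (x - 8)² + (y + 4)² = 110.
Circle centered at (8, -4) with r² = 110.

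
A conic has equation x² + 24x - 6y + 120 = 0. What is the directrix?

y = -11/2

Only x is squared. Complete the square in x: (x + 12)² = 6(y + 4).
Vertex (-12, -4); 4p = 6 so p = 3/2. Opens up.
Directrix is the horizontal line y = k − p = -4 − (3/2) = -11/2.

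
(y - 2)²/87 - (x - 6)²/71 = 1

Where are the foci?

(6, 2 - √158) and (6, 2 + √158)

Center (6, 2). The positive term is the y-term, so the transverse axis is vertical; a² = 87, b² = 71.
c² = a² + b² = 87 + 71 = 158, so c = √158.
Foci lie on the vertical axis through the center: (h, k ± c).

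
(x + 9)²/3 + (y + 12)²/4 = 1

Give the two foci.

Center (-9, -12). The larger denominator 4 sits under the y-term, so the major axis is vertical; a² = 4, b² = 3.
c² = a² - b² = 4 - 3 = 1, so c = 1.
Foci lie on the vertical axis through the center: (h, k ± c).

(-9, -13) and (-9, -11)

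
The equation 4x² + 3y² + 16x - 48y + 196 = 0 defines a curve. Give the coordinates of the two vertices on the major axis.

(-2, 6) and (-2, 10)

Collect terms: 4(x² + 4x) + 3(y² - 16y) = -196
Complete the square in x and y: 4(x + 2)² + 3(y - 8)² = -196 + 16 + 192 = 12
Dividing both sides by 12: (x + 2)²/3 + (y - 8)²/4 = 1
Ellipse, center (-2, 8), major axis vertical; a² = 4, b² = 3.
a = 2. Vertices at (h, k ± a).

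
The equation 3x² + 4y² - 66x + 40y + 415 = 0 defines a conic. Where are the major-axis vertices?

(7, -5) and (15, -5)

3(x² - 22x) + 4(y² + 10y) = -415
Complete the square: 3(x - 11)² + 4(y + 5)² = -415 + 363 + 100 = 48
Dividing both sides by 48: (x - 11)²/16 + (y + 5)²/12 = 1
Ellipse, center (11, -5), major axis horizontal; a² = 16, b² = 12.
a = 4. Vertices at (h ± a, k).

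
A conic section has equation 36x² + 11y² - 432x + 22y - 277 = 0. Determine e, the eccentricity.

e = 5/6

36(x² - 12x) + 11(y² + 2y) = 277
Completing the square gives 36(x - 6)² + 11(y + 1)² = 277 + 1296 + 11 = 1584.
Divide through by 1584 to get (x - 6)²/44 + (y + 1)²/144 = 1.
Ellipse, center (6, -1), major axis vertical; a² = 144, b² = 44.
c² = a² - b² = 100, so c = 10.
e = c/a = 10/12 = 5/6.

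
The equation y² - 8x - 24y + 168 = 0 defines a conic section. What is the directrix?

x = 1

Only y is squared. Complete the square in y: (y - 12)² = 8(x - 3).
Vertex (3, 12); 4p = 8 so p = 2. Opens right.
Directrix is the vertical line x = h − p = 3 − (2) = 1.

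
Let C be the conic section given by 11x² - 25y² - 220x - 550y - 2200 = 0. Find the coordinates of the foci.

Collect terms: 11(x² - 20x) -25(y² + 22y) = 2200
Complete the square in x and y: 11(x - 10)² -25(y + 11)² = 2200 + 1100 - 3025 = 275
Divide by 275: (x - 10)²/25 - (y + 11)²/11 = 1
Hyperbola, center (10, -11), transverse axis horizontal; a² = 25, b² = 11.
c² = a² + b² = 25 + 11 = 36, so c = 6.
Foci lie on the horizontal axis through the center: (h ± c, k).

(4, -11) and (16, -11)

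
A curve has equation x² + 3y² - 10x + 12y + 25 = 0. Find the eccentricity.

(x² - 10x) + 3(y² + 4y) = -25
Complete the square: (x - 5)² + 3(y + 2)² = -25 + 25 + 12 = 12
Divide through by 12 to get (x - 5)²/12 + (y + 2)²/4 = 1.
Ellipse, center (5, -2), major axis horizontal; a² = 12, b² = 4.
c² = a² - b² = 8, so c = 2√2.
e = c/a = 2√2/2√3 = √6/3.

e = √6/3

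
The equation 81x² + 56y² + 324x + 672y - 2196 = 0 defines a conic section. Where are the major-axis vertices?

(-2, -15) and (-2, 3)

81(x² + 4x) + 56(y² + 12y) = 2196
Complete the square in x and y: 81(x + 2)² + 56(y + 6)² = 2196 + 324 + 2016 = 4536
Dividing both sides by 4536: (x + 2)²/56 + (y + 6)²/81 = 1
Ellipse, center (-2, -6), major axis vertical; a² = 81, b² = 56.
a = 9. Vertices at (h, k ± a).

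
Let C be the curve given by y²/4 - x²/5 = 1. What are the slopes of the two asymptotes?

2√5/5 and -2√5/5

Center (0, 0). The positive term is the y-term, so the transverse axis is vertical; a² = 4, b² = 5.
For a vertical hyperbola the asymptotes have slope ±a/b.
Here that is ±2/√5 = ±2√5/5.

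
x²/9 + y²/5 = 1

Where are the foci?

(-2, 0) and (2, 0)

Center (0, 0). The larger denominator 9 sits under the x-term, so the major axis is horizontal; a² = 9, b² = 5.
c² = a² - b² = 9 - 5 = 4, so c = 2.
Foci lie on the horizontal axis through the center: (h ± c, k).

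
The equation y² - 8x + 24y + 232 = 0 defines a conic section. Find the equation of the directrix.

Only y is squared. Complete the square in y: (y + 12)² = 8(x - 11).
Vertex (11, -12); 4p = 8 so p = 2. Opens right.
Directrix is the vertical line x = h − p = 11 − (2) = 9.

x = 9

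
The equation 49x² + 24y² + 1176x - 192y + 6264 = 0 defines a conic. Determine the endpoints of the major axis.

Rearranging, 49(x² + 24x) + 24(y² - 8y) = -6264.
Completing the square gives 49(x + 12)² + 24(y - 4)² = -6264 + 7056 + 384 = 1176.
Dividing both sides by 1176: (x + 12)²/24 + (y - 4)²/49 = 1
Ellipse, center (-12, 4), major axis vertical; a² = 49, b² = 24.
a = 7. Vertices at (h, k ± a).

(-12, -3) and (-12, 11)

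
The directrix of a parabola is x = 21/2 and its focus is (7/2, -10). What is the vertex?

(7, -10)

The vertex is the midpoint between the focus and the directrix along the axis of symmetry.
Axis is horizontal (directrix is vertical). Vertex x-coordinate = (7/2 + 21/2)/2 = 7; y-coordinate = -10.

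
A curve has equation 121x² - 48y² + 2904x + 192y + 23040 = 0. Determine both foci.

(-12, -11) and (-12, 15)

Group: 121(x² + 24x) -48(y² - 4y) = -23040
Complete the square in x and y: 121(x + 12)² -48(y - 2)² = -23040 + 17424 - 192 = -5808
Divide by -5808: (y - 2)²/121 - (x + 12)²/48 = 1
Hyperbola, center (-12, 2), transverse axis vertical; a² = 121, b² = 48.
c² = a² + b² = 121 + 48 = 169, so c = 13.
Foci lie on the vertical axis through the center: (h, k ± c).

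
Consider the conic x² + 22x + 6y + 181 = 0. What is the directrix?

Only x is squared. Complete the square in x: (x + 11)² = -6(y + 10).
Vertex (-11, -10); 4p = -6 so p = -3/2. Opens down.
Directrix is the horizontal line y = k − p = -10 − (-3/2) = -17/2.

y = -17/2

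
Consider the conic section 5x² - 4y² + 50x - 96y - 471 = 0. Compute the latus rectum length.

5(x² + 10x) -4(y² + 24y) = 471
Complete the square: 5(x + 5)² -4(y + 12)² = 471 + 125 - 576 = 20
Divide by 20: (x + 5)²/4 - (y + 12)²/5 = 1
Hyperbola, center (-5, -12), transverse axis horizontal; a² = 4, b² = 5.
Latus rectum length = 2b²/a = 2·5/2 = 5.

5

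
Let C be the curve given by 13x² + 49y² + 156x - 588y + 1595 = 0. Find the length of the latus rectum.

Collect terms: 13(x² + 12x) + 49(y² - 12y) = -1595
Completing the square gives 13(x + 6)² + 49(y - 6)² = -1595 + 468 + 1764 = 637.
Dividing both sides by 637: (x + 6)²/49 + (y - 6)²/13 = 1
Ellipse, center (-6, 6), major axis horizontal; a² = 49, b² = 13.
Latus rectum length = 2b²/a = 2·13/7 = 26/7.

26/7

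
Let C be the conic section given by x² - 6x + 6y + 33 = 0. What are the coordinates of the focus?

Only x is squared. Complete the square in x: (x - 3)² = -6(y + 4).
Vertex (3, -4); 4p = -6 so p = -3/2. Opens down.
Focus is p units from the vertex along the axis: (h, k + p).

(3, -11/2)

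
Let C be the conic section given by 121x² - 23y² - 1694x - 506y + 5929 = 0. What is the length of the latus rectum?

Group: 121(x² - 14x) -23(y² + 22y) = -5929
Complete the square in x and y: 121(x - 7)² -23(y + 11)² = -5929 + 5929 - 2783 = -2783
Dividing both sides by -2783: (y + 11)²/121 - (x - 7)²/23 = 1
Hyperbola, center (7, -11), transverse axis vertical; a² = 121, b² = 23.
Latus rectum length = 2b²/a = 2·23/11 = 46/11.

46/11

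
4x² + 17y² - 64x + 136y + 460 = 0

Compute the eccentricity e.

4(x² - 16x) + 17(y² + 8y) = -460
4(x - 8)² + 17(y + 4)² = -460 + 256 + 272 = 68
Divide by 68: (x - 8)²/17 + (y + 4)²/4 = 1
Ellipse, center (8, -4), major axis horizontal; a² = 17, b² = 4.
c² = a² - b² = 13, so c = √13.
e = c/a = √13/√17 = √221/17.

e = √221/17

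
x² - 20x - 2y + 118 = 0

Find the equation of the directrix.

Only x is squared. Complete the square in x: (x - 10)² = 2(y - 9).
Vertex (10, 9); 4p = 2 so p = 1/2. Opens up.
Directrix is the horizontal line y = k − p = 9 − (1/2) = 17/2.

y = 17/2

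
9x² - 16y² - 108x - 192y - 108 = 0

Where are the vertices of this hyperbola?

Group the x- and y-terms: 9(x² - 12x) -16(y² + 12y) = 108
Complete the square: 9(x - 6)² -16(y + 6)² = 108 + 324 - 576 = -144
Divide through by -144 to get (y + 6)²/9 - (x - 6)²/16 = 1.
Hyperbola, center (6, -6), transverse axis vertical; a² = 9, b² = 16.
a = 3. Vertices at (h, k ± a).

(6, -9) and (6, -3)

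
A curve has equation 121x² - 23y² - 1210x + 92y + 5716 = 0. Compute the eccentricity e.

Rearranging, 121(x² - 10x) -23(y² - 4y) = -5716.
Complete the square: 121(x - 5)² -23(y - 2)² = -5716 + 3025 - 92 = -2783
Divide by -2783: (y - 2)²/121 - (x - 5)²/23 = 1
Hyperbola, center (5, 2), transverse axis vertical; a² = 121, b² = 23.
c² = a² + b² = 144, so c = 12.
e = c/a = 12/11.

e = 12/11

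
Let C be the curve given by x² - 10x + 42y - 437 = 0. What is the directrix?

y = 43/2

Only x is squared. Complete the square in x: (x - 5)² = -42(y - 11).
Vertex (5, 11); 4p = -42 so p = -21/2. Opens down.
Directrix is the horizontal line y = k − p = 11 − (-21/2) = 43/2.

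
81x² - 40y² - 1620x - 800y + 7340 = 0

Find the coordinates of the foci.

(10, -21) and (10, 1)

Group: 81(x² - 20x) -40(y² + 20y) = -7340
Complete the square in x and y: 81(x - 10)² -40(y + 10)² = -7340 + 8100 - 4000 = -3240
Divide by -3240: (y + 10)²/81 - (x - 10)²/40 = 1
Hyperbola, center (10, -10), transverse axis vertical; a² = 81, b² = 40.
c² = a² + b² = 81 + 40 = 121, so c = 11.
Foci lie on the vertical axis through the center: (h, k ± c).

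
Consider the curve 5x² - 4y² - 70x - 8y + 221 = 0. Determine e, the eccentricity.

Rearranging, 5(x² - 14x) -4(y² + 2y) = -221.
Completing the square gives 5(x - 7)² -4(y + 1)² = -221 + 245 - 4 = 20.
Divide through by 20 to get (x - 7)²/4 - (y + 1)²/5 = 1.
Hyperbola, center (7, -1), transverse axis horizontal; a² = 4, b² = 5.
c² = a² + b² = 9, so c = 3.
e = c/a = 3/2.

e = 3/2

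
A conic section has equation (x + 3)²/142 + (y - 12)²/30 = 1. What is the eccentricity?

Center (-3, 12). The larger denominator 142 sits under the x-term, so the major axis is horizontal; a² = 142, b² = 30.
c² = a² - b² = 112, so c = 4√7.
e = c/a = 4√7/√142 = 2√994/71.

e = 2√994/71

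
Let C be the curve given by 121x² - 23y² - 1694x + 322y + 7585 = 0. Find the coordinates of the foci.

(7, -5) and (7, 19)

Rearranging, 121(x² - 14x) -23(y² - 14y) = -7585.
Completing the square gives 121(x - 7)² -23(y - 7)² = -7585 + 5929 - 1127 = -2783.
Divide by -2783: (y - 7)²/121 - (x - 7)²/23 = 1
Hyperbola, center (7, 7), transverse axis vertical; a² = 121, b² = 23.
c² = a² + b² = 121 + 23 = 144, so c = 12.
Foci lie on the vertical axis through the center: (h, k ± c).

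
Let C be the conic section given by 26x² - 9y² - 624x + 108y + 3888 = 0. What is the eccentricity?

e = √910/26

26(x² - 24x) -9(y² - 12y) = -3888
Completing the square gives 26(x - 12)² -9(y - 6)² = -3888 + 3744 - 324 = -468.
Divide by -468: (y - 6)²/52 - (x - 12)²/18 = 1
Hyperbola, center (12, 6), transverse axis vertical; a² = 52, b² = 18.
c² = a² + b² = 70, so c = √70.
e = c/a = √70/2√13 = √910/26.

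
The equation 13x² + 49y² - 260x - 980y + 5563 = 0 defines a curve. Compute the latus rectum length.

Rearranging, 13(x² - 20x) + 49(y² - 20y) = -5563.
13(x - 10)² + 49(y - 10)² = -5563 + 1300 + 4900 = 637
Divide by 637: (x - 10)²/49 + (y - 10)²/13 = 1
Ellipse, center (10, 10), major axis horizontal; a² = 49, b² = 13.
Latus rectum length = 2b²/a = 2·13/7 = 26/7.

26/7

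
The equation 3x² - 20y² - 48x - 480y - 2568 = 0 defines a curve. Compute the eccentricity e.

e = √69/3

3(x² - 16x) -20(y² + 24y) = 2568
3(x - 8)² -20(y + 12)² = 2568 + 192 - 2880 = -120
Divide through by -120 to get (y + 12)²/6 - (x - 8)²/40 = 1.
Hyperbola, center (8, -12), transverse axis vertical; a² = 6, b² = 40.
c² = a² + b² = 46, so c = √46.
e = c/a = √46/√6 = √69/3.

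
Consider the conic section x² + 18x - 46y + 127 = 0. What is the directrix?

y = -21/2

Only x is squared. Complete the square in x: (x + 9)² = 46(y - 1).
Vertex (-9, 1); 4p = 46 so p = 23/2. Opens up.
Directrix is the horizontal line y = k − p = 1 − (23/2) = -21/2.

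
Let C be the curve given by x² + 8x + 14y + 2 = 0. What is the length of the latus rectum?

Only x is squared. Complete the square in x: (x + 4)² = -14(y - 1).
Vertex (-4, 1); 4p = -14 so p = -7/2. Opens down.
Latus rectum length = |4p| = 14.

14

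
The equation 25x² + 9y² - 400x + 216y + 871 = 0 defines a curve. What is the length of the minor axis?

18

Rearranging, 25(x² - 16x) + 9(y² + 24y) = -871.
Complete the square in x and y: 25(x - 8)² + 9(y + 12)² = -871 + 1600 + 1296 = 2025
Dividing both sides by 2025: (x - 8)²/81 + (y + 12)²/225 = 1
Ellipse, center (8, -12), major axis vertical; a² = 225, b² = 81.
b² = 81 so b = 9; the minor axis has length 2b = 18.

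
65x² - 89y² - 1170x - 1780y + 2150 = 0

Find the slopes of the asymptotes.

√5785/89 and -√5785/89

Rearranging, 65(x² - 18x) -89(y² + 20y) = -2150.
Complete the square: 65(x - 9)² -89(y + 10)² = -2150 + 5265 - 8900 = -5785
Dividing both sides by -5785: (y + 10)²/65 - (x - 9)²/89 = 1
Hyperbola, center (9, -10), transverse axis vertical; a² = 65, b² = 89.
For a vertical hyperbola the asymptotes have slope ±a/b.
Here that is ±√65/√89 = ±√5785/89.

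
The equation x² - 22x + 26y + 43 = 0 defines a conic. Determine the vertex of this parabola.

Only x is squared. Complete the square in x: (x - 11)² = -26(y - 3).
Vertex (11, 3); 4p = -26 so p = -13/2. Opens down.

(11, 3)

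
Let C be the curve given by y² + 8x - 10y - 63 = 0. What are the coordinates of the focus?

Only y is squared. Complete the square in y: (y - 5)² = -8(x - 11).
Vertex (11, 5); 4p = -8 so p = -2. Opens left.
Focus is p units from the vertex along the axis: (h + p, k).

(9, 5)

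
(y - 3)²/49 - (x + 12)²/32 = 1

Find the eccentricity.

e = 9/7

Center (-12, 3). The positive term is the y-term, so the transverse axis is vertical; a² = 49, b² = 32.
c² = a² + b² = 81, so c = 9.
e = c/a = 9/7.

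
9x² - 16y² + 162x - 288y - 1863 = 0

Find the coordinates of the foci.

Group the x- and y-terms: 9(x² + 18x) -16(y² + 18y) = 1863
Complete the square in x and y: 9(x + 9)² -16(y + 9)² = 1863 + 729 - 1296 = 1296
Divide through by 1296 to get (x + 9)²/144 - (y + 9)²/81 = 1.
Hyperbola, center (-9, -9), transverse axis horizontal; a² = 144, b² = 81.
c² = a² + b² = 144 + 81 = 225, so c = 15.
Foci lie on the horizontal axis through the center: (h ± c, k).

(-24, -9) and (6, -9)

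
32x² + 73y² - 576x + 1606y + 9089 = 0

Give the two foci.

Group: 32(x² - 18x) + 73(y² + 22y) = -9089
Complete the square in x and y: 32(x - 9)² + 73(y + 11)² = -9089 + 2592 + 8833 = 2336
Divide by 2336: (x - 9)²/73 + (y + 11)²/32 = 1
Ellipse, center (9, -11), major axis horizontal; a² = 73, b² = 32.
c² = a² - b² = 73 - 32 = 41, so c = √41.
Foci lie on the horizontal axis through the center: (h ± c, k).

(9 - √41, -11) and (9 + √41, -11)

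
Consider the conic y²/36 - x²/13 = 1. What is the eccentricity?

Center (0, 0). The positive term is the y-term, so the transverse axis is vertical; a² = 36, b² = 13.
c² = a² + b² = 49, so c = 7.
e = c/a = 7/6.

e = 7/6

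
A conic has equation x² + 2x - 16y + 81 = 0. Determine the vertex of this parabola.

Only x is squared. Complete the square in x: (x + 1)² = 16(y - 5).
Vertex (-1, 5); 4p = 16 so p = 4. Opens up.

(-1, 5)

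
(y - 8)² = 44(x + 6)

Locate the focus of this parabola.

(5, 8)

Vertex (-6, 8); 4p = 44 so p = 11. Opens right.
Focus is p units from the vertex along the axis: (h + p, k).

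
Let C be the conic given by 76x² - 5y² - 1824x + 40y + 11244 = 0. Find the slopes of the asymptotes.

2√95/5 and -2√95/5

Rearranging, 76(x² - 24x) -5(y² - 8y) = -11244.
76(x - 12)² -5(y - 4)² = -11244 + 10944 - 80 = -380
Divide through by -380 to get (y - 4)²/76 - (x - 12)²/5 = 1.
Hyperbola, center (12, 4), transverse axis vertical; a² = 76, b² = 5.
For a vertical hyperbola the asymptotes have slope ±a/b.
Here that is ±2√19/√5 = ±2√95/5.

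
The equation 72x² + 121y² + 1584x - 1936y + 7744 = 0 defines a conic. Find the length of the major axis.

72(x² + 22x) + 121(y² - 16y) = -7744
72(x + 11)² + 121(y - 8)² = -7744 + 8712 + 7744 = 8712
Divide by 8712: (x + 11)²/121 + (y - 8)²/72 = 1
Ellipse, center (-11, 8), major axis horizontal; a² = 121, b² = 72.
a² = 121 so a = 11; the major axis has length 2a = 22.

22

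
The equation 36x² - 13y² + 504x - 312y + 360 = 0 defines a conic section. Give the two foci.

Collect terms: 36(x² + 14x) -13(y² + 24y) = -360
Complete the square in x and y: 36(x + 7)² -13(y + 12)² = -360 + 1764 - 1872 = -468
Divide by -468: (y + 12)²/36 - (x + 7)²/13 = 1
Hyperbola, center (-7, -12), transverse axis vertical; a² = 36, b² = 13.
c² = a² + b² = 36 + 13 = 49, so c = 7.
Foci lie on the vertical axis through the center: (h, k ± c).

(-7, -19) and (-7, -5)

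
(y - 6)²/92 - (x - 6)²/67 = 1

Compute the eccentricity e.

Center (6, 6). The positive term is the y-term, so the transverse axis is vertical; a² = 92, b² = 67.
c² = a² + b² = 159, so c = √159.
e = c/a = √159/2√23 = √3657/46.

e = √3657/46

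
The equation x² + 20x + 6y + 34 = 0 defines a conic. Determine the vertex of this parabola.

Only x is squared. Complete the square in x: (x + 10)² = -6(y - 11).
Vertex (-10, 11); 4p = -6 so p = -3/2. Opens down.

(-10, 11)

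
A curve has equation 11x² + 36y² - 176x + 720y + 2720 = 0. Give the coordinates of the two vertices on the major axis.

(-4, -10) and (20, -10)

Group the x- and y-terms: 11(x² - 16x) + 36(y² + 20y) = -2720
Complete the square in x and y: 11(x - 8)² + 36(y + 10)² = -2720 + 704 + 3600 = 1584
Dividing both sides by 1584: (x - 8)²/144 + (y + 10)²/44 = 1
Ellipse, center (8, -10), major axis horizontal; a² = 144, b² = 44.
a = 12. Vertices at (h ± a, k).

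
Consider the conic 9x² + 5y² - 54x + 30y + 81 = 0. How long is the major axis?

Rearranging, 9(x² - 6x) + 5(y² + 6y) = -81.
Completing the square gives 9(x - 3)² + 5(y + 3)² = -81 + 81 + 45 = 45.
Divide through by 45 to get (x - 3)²/5 + (y + 3)²/9 = 1.
Ellipse, center (3, -3), major axis vertical; a² = 9, b² = 5.
a² = 9 so a = 3; the major axis has length 2a = 6.

6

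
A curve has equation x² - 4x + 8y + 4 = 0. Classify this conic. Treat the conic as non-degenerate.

No xy term. Coefficients of x² and y² are A = 1, C = 0.
Exactly one squared variable ⇒ parabola.

parabola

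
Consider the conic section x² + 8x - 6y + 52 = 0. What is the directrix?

Only x is squared. Complete the square in x: (x + 4)² = 6(y - 6).
Vertex (-4, 6); 4p = 6 so p = 3/2. Opens up.
Directrix is the horizontal line y = k − p = 6 − (3/2) = 9/2.

y = 9/2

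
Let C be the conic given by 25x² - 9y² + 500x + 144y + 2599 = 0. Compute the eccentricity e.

Group: 25(x² + 20x) -9(y² - 16y) = -2599
Complete the square in x and y: 25(x + 10)² -9(y - 8)² = -2599 + 2500 - 576 = -675
Divide through by -675 to get (y - 8)²/75 - (x + 10)²/27 = 1.
Hyperbola, center (-10, 8), transverse axis vertical; a² = 75, b² = 27.
c² = a² + b² = 102, so c = √102.
e = c/a = √102/5√3 = √34/5.

e = √34/5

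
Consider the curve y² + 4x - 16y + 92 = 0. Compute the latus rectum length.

Only y is squared. Complete the square in y: (y - 8)² = -4(x + 7).
Vertex (-7, 8); 4p = -4 so p = -1. Opens left.
Latus rectum length = |4p| = 4.

4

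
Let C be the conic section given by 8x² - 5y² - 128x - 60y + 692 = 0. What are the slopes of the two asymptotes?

2√10/5 and -2√10/5

Group: 8(x² - 16x) -5(y² + 12y) = -692
Complete the square: 8(x - 8)² -5(y + 6)² = -692 + 512 - 180 = -360
Dividing both sides by -360: (y + 6)²/72 - (x - 8)²/45 = 1
Hyperbola, center (8, -6), transverse axis vertical; a² = 72, b² = 45.
For a vertical hyperbola the asymptotes have slope ±a/b.
Here that is ±6√2/3√5 = ±2√10/5.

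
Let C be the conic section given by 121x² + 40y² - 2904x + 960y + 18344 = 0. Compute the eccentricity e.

Collect terms: 121(x² - 24x) + 40(y² + 24y) = -18344
Complete the square in x and y: 121(x - 12)² + 40(y + 12)² = -18344 + 17424 + 5760 = 4840
Divide by 4840: (x - 12)²/40 + (y + 12)²/121 = 1
Ellipse, center (12, -12), major axis vertical; a² = 121, b² = 40.
c² = a² - b² = 81, so c = 9.
e = c/a = 9/11.

e = 9/11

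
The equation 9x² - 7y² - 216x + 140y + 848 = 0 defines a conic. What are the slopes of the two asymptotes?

9(x² - 24x) -7(y² - 20y) = -848
Completing the square gives 9(x - 12)² -7(y - 10)² = -848 + 1296 - 700 = -252.
Dividing both sides by -252: (y - 10)²/36 - (x - 12)²/28 = 1
Hyperbola, center (12, 10), transverse axis vertical; a² = 36, b² = 28.
For a vertical hyperbola the asymptotes have slope ±a/b.
Here that is ±6/2√7 = ±3√7/7.

3√7/7 and -3√7/7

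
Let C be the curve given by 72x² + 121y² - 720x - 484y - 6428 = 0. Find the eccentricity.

Group the x- and y-terms: 72(x² - 10x) + 121(y² - 4y) = 6428
72(x - 5)² + 121(y - 2)² = 6428 + 1800 + 484 = 8712
Divide through by 8712 to get (x - 5)²/121 + (y - 2)²/72 = 1.
Ellipse, center (5, 2), major axis horizontal; a² = 121, b² = 72.
c² = a² - b² = 49, so c = 7.
e = c/a = 7/11.

e = 7/11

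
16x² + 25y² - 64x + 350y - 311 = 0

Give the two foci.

Rearranging, 16(x² - 4x) + 25(y² + 14y) = 311.
Complete the square: 16(x - 2)² + 25(y + 7)² = 311 + 64 + 1225 = 1600
Divide by 1600: (x - 2)²/100 + (y + 7)²/64 = 1
Ellipse, center (2, -7), major axis horizontal; a² = 100, b² = 64.
c² = a² - b² = 100 - 64 = 36, so c = 6.
Foci lie on the horizontal axis through the center: (h ± c, k).

(-4, -7) and (8, -7)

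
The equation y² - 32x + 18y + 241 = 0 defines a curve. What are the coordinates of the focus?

Only y is squared. Complete the square in y: (y + 9)² = 32(x - 5).
Vertex (5, -9); 4p = 32 so p = 8. Opens right.
Focus is p units from the vertex along the axis: (h + p, k).

(13, -9)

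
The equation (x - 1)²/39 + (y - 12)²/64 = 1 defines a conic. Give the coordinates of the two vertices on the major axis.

Center (1, 12). The larger denominator 64 sits under the y-term, so the major axis is vertical; a² = 64, b² = 39.
a = 8. Vertices at (h, k ± a).

(1, 4) and (1, 20)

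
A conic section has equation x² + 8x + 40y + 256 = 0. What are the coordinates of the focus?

Only x is squared. Complete the square in x: (x + 4)² = -40(y + 6).
Vertex (-4, -6); 4p = -40 so p = -10. Opens down.
Focus is p units from the vertex along the axis: (h, k + p).

(-4, -16)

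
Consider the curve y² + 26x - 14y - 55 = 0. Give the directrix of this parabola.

x = 21/2

Only y is squared. Complete the square in y: (y - 7)² = -26(x - 4).
Vertex (4, 7); 4p = -26 so p = -13/2. Opens left.
Directrix is the vertical line x = h − p = 4 − (-13/2) = 21/2.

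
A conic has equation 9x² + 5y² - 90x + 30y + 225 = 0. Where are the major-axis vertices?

Collect terms: 9(x² - 10x) + 5(y² + 6y) = -225
Complete the square: 9(x - 5)² + 5(y + 3)² = -225 + 225 + 45 = 45
Divide through by 45 to get (x - 5)²/5 + (y + 3)²/9 = 1.
Ellipse, center (5, -3), major axis vertical; a² = 9, b² = 5.
a = 3. Vertices at (h, k ± a).

(5, -6) and (5, 0)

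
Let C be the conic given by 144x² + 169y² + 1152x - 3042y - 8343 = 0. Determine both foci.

Rearranging, 144(x² + 8x) + 169(y² - 18y) = 8343.
144(x + 4)² + 169(y - 9)² = 8343 + 2304 + 13689 = 24336
Divide through by 24336 to get (x + 4)²/169 + (y - 9)²/144 = 1.
Ellipse, center (-4, 9), major axis horizontal; a² = 169, b² = 144.
c² = a² - b² = 169 - 144 = 25, so c = 5.
Foci lie on the horizontal axis through the center: (h ± c, k).

(-9, 9) and (1, 9)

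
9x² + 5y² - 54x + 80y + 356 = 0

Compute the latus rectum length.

10/3

9(x² - 6x) + 5(y² + 16y) = -356
Complete the square: 9(x - 3)² + 5(y + 8)² = -356 + 81 + 320 = 45
Divide by 45: (x - 3)²/5 + (y + 8)²/9 = 1
Ellipse, center (3, -8), major axis vertical; a² = 9, b² = 5.
Latus rectum length = 2b²/a = 2·5/3 = 10/3.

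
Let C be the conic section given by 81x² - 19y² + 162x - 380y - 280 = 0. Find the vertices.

81(x² + 2x) -19(y² + 20y) = 280
Completing the square gives 81(x + 1)² -19(y + 10)² = 280 + 81 - 1900 = -1539.
Divide through by -1539 to get (y + 10)²/81 - (x + 1)²/19 = 1.
Hyperbola, center (-1, -10), transverse axis vertical; a² = 81, b² = 19.
a = 9. Vertices at (h, k ± a).

(-1, -19) and (-1, -1)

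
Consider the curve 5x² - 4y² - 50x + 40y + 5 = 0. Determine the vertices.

(3, 5) and (7, 5)

Collect terms: 5(x² - 10x) -4(y² - 10y) = -5
Complete the square in x and y: 5(x - 5)² -4(y - 5)² = -5 + 125 - 100 = 20
Dividing both sides by 20: (x - 5)²/4 - (y - 5)²/5 = 1
Hyperbola, center (5, 5), transverse axis horizontal; a² = 4, b² = 5.
a = 2. Vertices at (h ± a, k).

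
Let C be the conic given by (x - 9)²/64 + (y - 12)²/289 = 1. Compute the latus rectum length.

128/17

Center (9, 12). The larger denominator 289 sits under the y-term, so the major axis is vertical; a² = 289, b² = 64.
Latus rectum length = 2b²/a = 2·64/17 = 128/17.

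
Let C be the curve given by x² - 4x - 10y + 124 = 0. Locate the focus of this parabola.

(2, 29/2)

Only x is squared. Complete the square in x: (x - 2)² = 10(y - 12).
Vertex (2, 12); 4p = 10 so p = 5/2. Opens up.
Focus is p units from the vertex along the axis: (h, k + p).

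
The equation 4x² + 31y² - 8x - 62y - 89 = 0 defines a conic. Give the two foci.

(1 - 3√3, 1) and (1 + 3√3, 1)

Rearranging, 4(x² - 2x) + 31(y² - 2y) = 89.
Complete the square in x and y: 4(x - 1)² + 31(y - 1)² = 89 + 4 + 31 = 124
Dividing both sides by 124: (x - 1)²/31 + (y - 1)²/4 = 1
Ellipse, center (1, 1), major axis horizontal; a² = 31, b² = 4.
c² = a² - b² = 31 - 4 = 27, so c = 3√3.
Foci lie on the horizontal axis through the center: (h ± c, k).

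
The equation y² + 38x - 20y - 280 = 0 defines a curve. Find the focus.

(1/2, 10)

Only y is squared. Complete the square in y: (y - 10)² = -38(x - 10).
Vertex (10, 10); 4p = -38 so p = -19/2. Opens left.
Focus is p units from the vertex along the axis: (h + p, k).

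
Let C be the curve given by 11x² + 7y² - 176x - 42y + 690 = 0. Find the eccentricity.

e = 2√11/11

Group: 11(x² - 16x) + 7(y² - 6y) = -690
Complete the square: 11(x - 8)² + 7(y - 3)² = -690 + 704 + 63 = 77
Dividing both sides by 77: (x - 8)²/7 + (y - 3)²/11 = 1
Ellipse, center (8, 3), major axis vertical; a² = 11, b² = 7.
c² = a² - b² = 4, so c = 2.
e = c/a = 2/√11 = 2√11/11.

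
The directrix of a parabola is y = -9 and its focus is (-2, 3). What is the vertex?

(-2, -3)

The vertex is the midpoint between the focus and the directrix along the axis of symmetry.
Axis is vertical (directrix is horizontal). Vertex y-coordinate = (3 + (-9))/2 = -3; x-coordinate = -2.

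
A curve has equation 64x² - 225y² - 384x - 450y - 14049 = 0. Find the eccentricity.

Rearranging, 64(x² - 6x) -225(y² + 2y) = 14049.
Complete the square in x and y: 64(x - 3)² -225(y + 1)² = 14049 + 576 - 225 = 14400
Dividing both sides by 14400: (x - 3)²/225 - (y + 1)²/64 = 1
Hyperbola, center (3, -1), transverse axis horizontal; a² = 225, b² = 64.
c² = a² + b² = 289, so c = 17.
e = c/a = 17/15.

e = 17/15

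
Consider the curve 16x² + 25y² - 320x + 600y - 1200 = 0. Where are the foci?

(-2, -12) and (22, -12)

16(x² - 20x) + 25(y² + 24y) = 1200
Complete the square: 16(x - 10)² + 25(y + 12)² = 1200 + 1600 + 3600 = 6400
Dividing both sides by 6400: (x - 10)²/400 + (y + 12)²/256 = 1
Ellipse, center (10, -12), major axis horizontal; a² = 400, b² = 256.
c² = a² - b² = 400 - 256 = 144, so c = 12.
Foci lie on the horizontal axis through the center: (h ± c, k).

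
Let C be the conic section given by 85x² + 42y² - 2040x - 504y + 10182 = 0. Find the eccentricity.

e = √3655/85

Group: 85(x² - 24x) + 42(y² - 12y) = -10182
Complete the square in x and y: 85(x - 12)² + 42(y - 6)² = -10182 + 12240 + 1512 = 3570
Divide by 3570: (x - 12)²/42 + (y - 6)²/85 = 1
Ellipse, center (12, 6), major axis vertical; a² = 85, b² = 42.
c² = a² - b² = 43, so c = √43.
e = c/a = √43/√85 = √3655/85.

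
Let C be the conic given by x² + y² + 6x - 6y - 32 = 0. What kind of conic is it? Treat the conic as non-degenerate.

No xy term. Coefficients of x² and y² are A = 1, C = 1.
A = C (same sign) ⇒ circle.

circle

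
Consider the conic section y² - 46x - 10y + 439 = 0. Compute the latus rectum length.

Only y is squared. Complete the square in y: (y - 5)² = 46(x - 9).
Vertex (9, 5); 4p = 46 so p = 23/2. Opens right.
Latus rectum length = |4p| = 46.

46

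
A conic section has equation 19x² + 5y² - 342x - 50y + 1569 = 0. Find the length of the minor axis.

2√5

Group: 19(x² - 18x) + 5(y² - 10y) = -1569
19(x - 9)² + 5(y - 5)² = -1569 + 1539 + 125 = 95
Dividing both sides by 95: (x - 9)²/5 + (y - 5)²/19 = 1
Ellipse, center (9, 5), major axis vertical; a² = 19, b² = 5.
b² = 5 so b = √5; the minor axis has length 2b = 2√5.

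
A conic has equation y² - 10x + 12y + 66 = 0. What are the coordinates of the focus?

(11/2, -6)

Only y is squared. Complete the square in y: (y + 6)² = 10(x - 3).
Vertex (3, -6); 4p = 10 so p = 5/2. Opens right.
Focus is p units from the vertex along the axis: (h + p, k).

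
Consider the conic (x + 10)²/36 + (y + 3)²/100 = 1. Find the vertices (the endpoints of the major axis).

(-10, -13) and (-10, 7)

Center (-10, -3). The larger denominator 100 sits under the y-term, so the major axis is vertical; a² = 100, b² = 36.
a = 10. Vertices at (h, k ± a).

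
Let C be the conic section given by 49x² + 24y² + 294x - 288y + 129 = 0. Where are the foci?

Rearranging, 49(x² + 6x) + 24(y² - 12y) = -129.
Complete the square in x and y: 49(x + 3)² + 24(y - 6)² = -129 + 441 + 864 = 1176
Divide by 1176: (x + 3)²/24 + (y - 6)²/49 = 1
Ellipse, center (-3, 6), major axis vertical; a² = 49, b² = 24.
c² = a² - b² = 49 - 24 = 25, so c = 5.
Foci lie on the vertical axis through the center: (h, k ± c).

(-3, 1) and (-3, 11)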